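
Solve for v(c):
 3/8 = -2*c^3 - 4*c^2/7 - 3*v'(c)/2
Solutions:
 v(c) = C1 - c^4/3 - 8*c^3/63 - c/4


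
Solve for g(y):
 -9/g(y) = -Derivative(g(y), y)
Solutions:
 g(y) = -sqrt(C1 + 18*y)
 g(y) = sqrt(C1 + 18*y)


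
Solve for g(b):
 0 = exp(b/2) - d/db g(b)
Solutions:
 g(b) = C1 + 2*exp(b/2)


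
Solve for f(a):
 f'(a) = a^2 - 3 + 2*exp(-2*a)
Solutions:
 f(a) = C1 + a^3/3 - 3*a - exp(-2*a)


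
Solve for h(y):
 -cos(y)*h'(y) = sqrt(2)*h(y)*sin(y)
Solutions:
 h(y) = C1*cos(y)^(sqrt(2))


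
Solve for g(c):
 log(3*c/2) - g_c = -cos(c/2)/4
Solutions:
 g(c) = C1 + c*log(c) - c - c*log(2) + c*log(3) + sin(c/2)/2


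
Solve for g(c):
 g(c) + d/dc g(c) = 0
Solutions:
 g(c) = C1*exp(-c)


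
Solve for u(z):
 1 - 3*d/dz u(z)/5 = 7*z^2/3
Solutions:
 u(z) = C1 - 35*z^3/27 + 5*z/3


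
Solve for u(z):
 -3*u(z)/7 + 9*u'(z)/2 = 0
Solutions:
 u(z) = C1*exp(2*z/21)


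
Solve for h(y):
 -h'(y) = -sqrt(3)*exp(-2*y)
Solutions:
 h(y) = C1 - sqrt(3)*exp(-2*y)/2


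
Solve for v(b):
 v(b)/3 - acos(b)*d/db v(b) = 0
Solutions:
 v(b) = C1*exp(Integral(1/acos(b), b)/3)


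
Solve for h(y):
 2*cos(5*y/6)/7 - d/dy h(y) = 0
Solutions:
 h(y) = C1 + 12*sin(5*y/6)/35


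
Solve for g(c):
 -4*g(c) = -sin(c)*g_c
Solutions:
 g(c) = C1*(cos(c)^2 - 2*cos(c) + 1)/(cos(c)^2 + 2*cos(c) + 1)


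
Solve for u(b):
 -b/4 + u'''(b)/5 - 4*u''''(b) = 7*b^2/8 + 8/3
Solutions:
 u(b) = C1 + C2*b + C3*b^2 + C4*exp(b/20) + 7*b^5/96 + 235*b^4/32 + 10615*b^3/18


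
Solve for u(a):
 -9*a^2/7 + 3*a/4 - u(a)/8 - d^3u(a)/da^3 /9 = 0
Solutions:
 u(a) = C3*exp(-3^(2/3)*a/2) - 72*a^2/7 + 6*a + (C1*sin(3*3^(1/6)*a/4) + C2*cos(3*3^(1/6)*a/4))*exp(3^(2/3)*a/4)


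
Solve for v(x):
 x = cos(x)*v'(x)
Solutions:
 v(x) = C1 + Integral(x/cos(x), x)


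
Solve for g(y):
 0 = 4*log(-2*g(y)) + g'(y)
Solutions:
 Integral(1/(log(-_y) + log(2)), (_y, g(y)))/4 = C1 - y


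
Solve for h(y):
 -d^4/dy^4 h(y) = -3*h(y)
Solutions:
 h(y) = C1*exp(-3^(1/4)*y) + C2*exp(3^(1/4)*y) + C3*sin(3^(1/4)*y) + C4*cos(3^(1/4)*y)


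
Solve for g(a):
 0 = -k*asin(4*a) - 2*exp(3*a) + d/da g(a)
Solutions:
 g(a) = C1 + k*(a*asin(4*a) + sqrt(1 - 16*a^2)/4) + 2*exp(3*a)/3


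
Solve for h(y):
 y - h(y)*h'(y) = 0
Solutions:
 h(y) = -sqrt(C1 + y^2)
 h(y) = sqrt(C1 + y^2)


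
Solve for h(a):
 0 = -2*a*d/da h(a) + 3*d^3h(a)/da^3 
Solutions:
 h(a) = C1 + Integral(C2*airyai(2^(1/3)*3^(2/3)*a/3) + C3*airybi(2^(1/3)*3^(2/3)*a/3), a)


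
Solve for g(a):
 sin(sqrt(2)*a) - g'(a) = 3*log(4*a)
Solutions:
 g(a) = C1 - 3*a*log(a) - 6*a*log(2) + 3*a - sqrt(2)*cos(sqrt(2)*a)/2


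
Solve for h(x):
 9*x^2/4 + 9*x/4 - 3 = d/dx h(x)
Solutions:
 h(x) = C1 + 3*x^3/4 + 9*x^2/8 - 3*x


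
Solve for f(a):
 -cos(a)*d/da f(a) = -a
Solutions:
 f(a) = C1 + Integral(a/cos(a), a)


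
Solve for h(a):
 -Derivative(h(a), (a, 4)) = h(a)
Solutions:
 h(a) = (C1*sin(sqrt(2)*a/2) + C2*cos(sqrt(2)*a/2))*exp(-sqrt(2)*a/2) + (C3*sin(sqrt(2)*a/2) + C4*cos(sqrt(2)*a/2))*exp(sqrt(2)*a/2)


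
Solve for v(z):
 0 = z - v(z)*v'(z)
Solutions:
 v(z) = -sqrt(C1 + z^2)
 v(z) = sqrt(C1 + z^2)


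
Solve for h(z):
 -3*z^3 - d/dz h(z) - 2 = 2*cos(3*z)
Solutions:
 h(z) = C1 - 3*z^4/4 - 2*z - 2*sin(3*z)/3


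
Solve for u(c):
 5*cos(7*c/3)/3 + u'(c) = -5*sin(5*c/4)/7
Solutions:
 u(c) = C1 - 5*sin(7*c/3)/7 + 4*cos(5*c/4)/7


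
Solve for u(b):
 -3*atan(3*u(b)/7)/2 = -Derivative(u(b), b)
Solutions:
 Integral(1/atan(3*_y/7), (_y, u(b))) = C1 + 3*b/2


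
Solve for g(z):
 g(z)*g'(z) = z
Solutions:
 g(z) = -sqrt(C1 + z^2)
 g(z) = sqrt(C1 + z^2)


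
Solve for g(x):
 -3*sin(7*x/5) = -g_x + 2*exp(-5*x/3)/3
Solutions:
 g(x) = C1 - 15*cos(7*x/5)/7 - 2*exp(-5*x/3)/5


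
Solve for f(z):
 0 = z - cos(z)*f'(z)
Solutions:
 f(z) = C1 + Integral(z/cos(z), z)


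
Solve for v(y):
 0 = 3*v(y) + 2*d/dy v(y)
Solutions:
 v(y) = C1*exp(-3*y/2)


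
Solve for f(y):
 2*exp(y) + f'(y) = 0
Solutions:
 f(y) = C1 - 2*exp(y)


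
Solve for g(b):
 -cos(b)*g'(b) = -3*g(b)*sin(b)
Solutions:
 g(b) = C1/cos(b)^3


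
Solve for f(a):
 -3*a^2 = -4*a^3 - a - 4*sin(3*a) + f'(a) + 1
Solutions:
 f(a) = C1 + a^4 - a^3 + a^2/2 - a - 4*cos(3*a)/3


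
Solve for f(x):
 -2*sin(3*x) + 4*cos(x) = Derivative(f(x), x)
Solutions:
 f(x) = C1 + 4*sin(x) + 2*cos(3*x)/3


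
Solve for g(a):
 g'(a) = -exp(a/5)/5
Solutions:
 g(a) = C1 - exp(a)^(1/5)


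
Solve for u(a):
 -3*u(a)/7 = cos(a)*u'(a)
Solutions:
 u(a) = C1*(sin(a) - 1)^(3/14)/(sin(a) + 1)^(3/14)


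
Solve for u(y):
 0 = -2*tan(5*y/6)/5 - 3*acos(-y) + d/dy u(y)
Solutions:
 u(y) = C1 + 3*y*acos(-y) + 3*sqrt(1 - y^2) - 12*log(cos(5*y/6))/25


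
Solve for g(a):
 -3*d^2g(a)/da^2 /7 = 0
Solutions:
 g(a) = C1 + C2*a


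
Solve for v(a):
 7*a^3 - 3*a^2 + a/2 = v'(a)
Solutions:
 v(a) = C1 + 7*a^4/4 - a^3 + a^2/4


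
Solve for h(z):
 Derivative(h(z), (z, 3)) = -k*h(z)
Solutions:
 h(z) = C1*exp(z*(-k)^(1/3)) + C2*exp(z*(-k)^(1/3)*(-1 + sqrt(3)*I)/2) + C3*exp(-z*(-k)^(1/3)*(1 + sqrt(3)*I)/2)


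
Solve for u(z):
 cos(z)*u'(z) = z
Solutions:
 u(z) = C1 + Integral(z/cos(z), z)


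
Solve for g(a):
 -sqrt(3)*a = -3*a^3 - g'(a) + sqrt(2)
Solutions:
 g(a) = C1 - 3*a^4/4 + sqrt(3)*a^2/2 + sqrt(2)*a


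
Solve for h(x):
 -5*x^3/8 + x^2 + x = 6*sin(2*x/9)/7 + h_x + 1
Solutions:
 h(x) = C1 - 5*x^4/32 + x^3/3 + x^2/2 - x + 27*cos(2*x/9)/7


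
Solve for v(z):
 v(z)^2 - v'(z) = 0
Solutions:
 v(z) = -1/(C1 + z)


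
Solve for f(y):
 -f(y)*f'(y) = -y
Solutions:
 f(y) = -sqrt(C1 + y^2)
 f(y) = sqrt(C1 + y^2)


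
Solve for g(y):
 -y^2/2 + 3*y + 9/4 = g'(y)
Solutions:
 g(y) = C1 - y^3/6 + 3*y^2/2 + 9*y/4


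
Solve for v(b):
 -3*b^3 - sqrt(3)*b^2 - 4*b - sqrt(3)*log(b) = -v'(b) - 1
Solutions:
 v(b) = C1 + 3*b^4/4 + sqrt(3)*b^3/3 + 2*b^2 + sqrt(3)*b*log(b) - sqrt(3)*b - b


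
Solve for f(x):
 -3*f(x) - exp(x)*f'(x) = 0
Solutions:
 f(x) = C1*exp(3*exp(-x))


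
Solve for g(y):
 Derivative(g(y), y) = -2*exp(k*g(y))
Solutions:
 g(y) = Piecewise((log(1/(C1*k + 2*k*y))/k, Ne(k, 0)), (nan, True))
 g(y) = Piecewise((C1 - 2*y, Eq(k, 0)), (nan, True))


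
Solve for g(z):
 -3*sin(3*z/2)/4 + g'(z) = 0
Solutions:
 g(z) = C1 - cos(3*z/2)/2


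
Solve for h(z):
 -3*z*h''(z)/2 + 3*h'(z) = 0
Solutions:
 h(z) = C1 + C2*z^3


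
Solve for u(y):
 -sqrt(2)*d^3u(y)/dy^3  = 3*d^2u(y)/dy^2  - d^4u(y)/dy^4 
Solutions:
 u(y) = C1 + C2*y + C3*exp(y*(-sqrt(14) + sqrt(2))/2) + C4*exp(y*(sqrt(2) + sqrt(14))/2)


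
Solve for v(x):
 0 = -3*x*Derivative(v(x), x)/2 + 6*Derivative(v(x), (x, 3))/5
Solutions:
 v(x) = C1 + Integral(C2*airyai(10^(1/3)*x/2) + C3*airybi(10^(1/3)*x/2), x)


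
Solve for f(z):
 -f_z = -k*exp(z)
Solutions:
 f(z) = C1 + k*exp(z)


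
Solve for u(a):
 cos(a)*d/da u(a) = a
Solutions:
 u(a) = C1 + Integral(a/cos(a), a)


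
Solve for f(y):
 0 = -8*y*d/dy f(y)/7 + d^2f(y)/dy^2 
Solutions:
 f(y) = C1 + C2*erfi(2*sqrt(7)*y/7)


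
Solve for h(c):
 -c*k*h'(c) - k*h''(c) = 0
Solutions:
 h(c) = C1 + C2*erf(sqrt(2)*c/2)


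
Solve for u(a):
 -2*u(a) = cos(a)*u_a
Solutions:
 u(a) = C1*(sin(a) - 1)/(sin(a) + 1)


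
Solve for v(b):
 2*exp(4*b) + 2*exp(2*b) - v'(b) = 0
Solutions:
 v(b) = C1 + exp(4*b)/2 + exp(2*b)


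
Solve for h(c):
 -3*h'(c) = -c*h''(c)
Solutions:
 h(c) = C1 + C2*c^4


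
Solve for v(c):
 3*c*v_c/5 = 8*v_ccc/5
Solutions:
 v(c) = C1 + Integral(C2*airyai(3^(1/3)*c/2) + C3*airybi(3^(1/3)*c/2), c)


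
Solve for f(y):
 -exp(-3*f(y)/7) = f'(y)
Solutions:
 f(y) = 7*log(C1 - 3*y/7)/3
 f(y) = 7*log(7^(2/3)*(-3^(1/3) - 3^(5/6)*I)*(C1 - y)^(1/3)/14)
 f(y) = 7*log(7^(2/3)*(-3^(1/3) + 3^(5/6)*I)*(C1 - y)^(1/3)/14)


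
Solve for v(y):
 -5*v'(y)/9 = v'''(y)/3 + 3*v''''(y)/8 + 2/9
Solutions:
 v(y) = C1 + C2*exp(y*(-16 + 32*2^(1/3)/(27*sqrt(19505) + 3773)^(1/3) + 2^(2/3)*(27*sqrt(19505) + 3773)^(1/3))/54)*sin(2^(1/3)*sqrt(3)*y*(-2^(1/3)*(27*sqrt(19505) + 3773)^(1/3) + 32/(27*sqrt(19505) + 3773)^(1/3))/54) + C3*exp(y*(-16 + 32*2^(1/3)/(27*sqrt(19505) + 3773)^(1/3) + 2^(2/3)*(27*sqrt(19505) + 3773)^(1/3))/54)*cos(2^(1/3)*sqrt(3)*y*(-2^(1/3)*(27*sqrt(19505) + 3773)^(1/3) + 32/(27*sqrt(19505) + 3773)^(1/3))/54) + C4*exp(-y*(32*2^(1/3)/(27*sqrt(19505) + 3773)^(1/3) + 8 + 2^(2/3)*(27*sqrt(19505) + 3773)^(1/3))/27) - 2*y/5


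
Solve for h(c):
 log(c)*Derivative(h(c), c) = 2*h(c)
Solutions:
 h(c) = C1*exp(2*li(c))


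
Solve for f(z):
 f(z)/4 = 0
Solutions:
 f(z) = 0


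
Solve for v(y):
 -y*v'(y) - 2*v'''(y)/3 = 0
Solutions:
 v(y) = C1 + Integral(C2*airyai(-2^(2/3)*3^(1/3)*y/2) + C3*airybi(-2^(2/3)*3^(1/3)*y/2), y)


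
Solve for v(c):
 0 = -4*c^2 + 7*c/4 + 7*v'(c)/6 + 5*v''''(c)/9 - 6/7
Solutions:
 v(c) = C1 + C4*exp(-10^(2/3)*21^(1/3)*c/10) + 8*c^3/7 - 3*c^2/4 + 36*c/49 + (C2*sin(10^(2/3)*3^(5/6)*7^(1/3)*c/20) + C3*cos(10^(2/3)*3^(5/6)*7^(1/3)*c/20))*exp(10^(2/3)*21^(1/3)*c/20)


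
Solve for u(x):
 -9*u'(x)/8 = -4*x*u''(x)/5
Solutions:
 u(x) = C1 + C2*x^(77/32)


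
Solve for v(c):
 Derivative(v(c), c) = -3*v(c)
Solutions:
 v(c) = C1*exp(-3*c)


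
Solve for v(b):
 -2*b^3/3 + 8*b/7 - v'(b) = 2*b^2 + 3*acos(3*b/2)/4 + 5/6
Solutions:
 v(b) = C1 - b^4/6 - 2*b^3/3 + 4*b^2/7 - 3*b*acos(3*b/2)/4 - 5*b/6 + sqrt(4 - 9*b^2)/4


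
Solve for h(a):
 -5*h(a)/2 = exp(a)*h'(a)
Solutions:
 h(a) = C1*exp(5*exp(-a)/2)


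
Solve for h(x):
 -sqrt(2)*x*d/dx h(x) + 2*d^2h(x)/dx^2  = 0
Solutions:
 h(x) = C1 + C2*erfi(2^(1/4)*x/2)


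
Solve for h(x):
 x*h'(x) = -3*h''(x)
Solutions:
 h(x) = C1 + C2*erf(sqrt(6)*x/6)


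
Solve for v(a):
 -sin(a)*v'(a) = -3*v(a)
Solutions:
 v(a) = C1*(cos(a) - 1)^(3/2)/(cos(a) + 1)^(3/2)


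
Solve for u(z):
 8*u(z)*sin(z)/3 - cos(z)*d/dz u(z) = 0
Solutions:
 u(z) = C1/cos(z)^(8/3)


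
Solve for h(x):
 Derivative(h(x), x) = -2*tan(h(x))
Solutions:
 h(x) = pi - asin(C1*exp(-2*x))
 h(x) = asin(C1*exp(-2*x))


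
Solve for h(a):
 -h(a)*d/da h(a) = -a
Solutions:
 h(a) = -sqrt(C1 + a^2)
 h(a) = sqrt(C1 + a^2)


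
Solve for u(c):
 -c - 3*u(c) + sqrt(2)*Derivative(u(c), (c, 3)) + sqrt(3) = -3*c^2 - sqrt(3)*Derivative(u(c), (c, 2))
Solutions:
 u(c) = C1*exp(-c*(6^(2/3)/(-sqrt(6) + sqrt(-6 + (-sqrt(6) + 27*sqrt(2))^2) + 27*sqrt(2))^(1/3) + 2*sqrt(6) + 6^(1/3)*(-sqrt(6) + sqrt(-6 + (-sqrt(6) + 27*sqrt(2))^2) + 27*sqrt(2))^(1/3))/12)*sin(2^(1/3)*3^(1/6)*c*(-3^(2/3)*(-sqrt(6) + sqrt(-6 + (-sqrt(6) + 27*sqrt(2))^2) + 27*sqrt(2))^(1/3) + 3*2^(1/3)/(-sqrt(6) + sqrt(-6 + (-sqrt(6) + 27*sqrt(2))^2) + 27*sqrt(2))^(1/3))/12) + C2*exp(-c*(6^(2/3)/(-sqrt(6) + sqrt(-6 + (-sqrt(6) + 27*sqrt(2))^2) + 27*sqrt(2))^(1/3) + 2*sqrt(6) + 6^(1/3)*(-sqrt(6) + sqrt(-6 + (-sqrt(6) + 27*sqrt(2))^2) + 27*sqrt(2))^(1/3))/12)*cos(2^(1/3)*3^(1/6)*c*(-3^(2/3)*(-sqrt(6) + sqrt(-6 + (-sqrt(6) + 27*sqrt(2))^2) + 27*sqrt(2))^(1/3) + 3*2^(1/3)/(-sqrt(6) + sqrt(-6 + (-sqrt(6) + 27*sqrt(2))^2) + 27*sqrt(2))^(1/3))/12) + C3*exp(c*(-sqrt(6) + 6^(2/3)/(-sqrt(6) + sqrt(-6 + (-sqrt(6) + 27*sqrt(2))^2) + 27*sqrt(2))^(1/3) + 6^(1/3)*(-sqrt(6) + sqrt(-6 + (-sqrt(6) + 27*sqrt(2))^2) + 27*sqrt(2))^(1/3))/6) + c^2 - c/3 + sqrt(3)


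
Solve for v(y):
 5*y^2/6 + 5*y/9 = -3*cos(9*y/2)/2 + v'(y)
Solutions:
 v(y) = C1 + 5*y^3/18 + 5*y^2/18 + sin(9*y/2)/3


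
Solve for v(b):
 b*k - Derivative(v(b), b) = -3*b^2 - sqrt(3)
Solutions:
 v(b) = C1 + b^3 + b^2*k/2 + sqrt(3)*b


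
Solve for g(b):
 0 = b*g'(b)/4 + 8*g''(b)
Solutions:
 g(b) = C1 + C2*erf(b/8)


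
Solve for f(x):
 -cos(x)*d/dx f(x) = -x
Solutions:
 f(x) = C1 + Integral(x/cos(x), x)


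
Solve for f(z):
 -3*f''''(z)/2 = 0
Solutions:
 f(z) = C1 + C2*z + C3*z^2 + C4*z^3


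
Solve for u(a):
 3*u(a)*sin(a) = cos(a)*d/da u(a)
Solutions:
 u(a) = C1/cos(a)^3


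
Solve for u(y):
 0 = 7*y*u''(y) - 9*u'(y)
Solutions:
 u(y) = C1 + C2*y^(16/7)


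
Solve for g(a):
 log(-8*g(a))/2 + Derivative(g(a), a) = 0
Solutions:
 2*Integral(1/(log(-_y) + 3*log(2)), (_y, g(a))) = C1 - a


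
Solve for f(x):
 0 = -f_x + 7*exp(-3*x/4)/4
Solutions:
 f(x) = C1 - 7*exp(-3*x/4)/3


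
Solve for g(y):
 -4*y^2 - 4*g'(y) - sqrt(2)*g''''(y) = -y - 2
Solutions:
 g(y) = C1 + C4*exp(-sqrt(2)*y) - y^3/3 + y^2/8 + y/2 + (C2*sin(sqrt(6)*y/2) + C3*cos(sqrt(6)*y/2))*exp(sqrt(2)*y/2)


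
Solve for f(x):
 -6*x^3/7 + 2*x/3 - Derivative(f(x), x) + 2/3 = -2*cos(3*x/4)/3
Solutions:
 f(x) = C1 - 3*x^4/14 + x^2/3 + 2*x/3 + 8*sin(3*x/4)/9


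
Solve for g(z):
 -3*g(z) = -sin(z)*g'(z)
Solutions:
 g(z) = C1*(cos(z) - 1)^(3/2)/(cos(z) + 1)^(3/2)


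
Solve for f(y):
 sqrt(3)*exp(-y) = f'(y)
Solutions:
 f(y) = C1 - sqrt(3)*exp(-y)


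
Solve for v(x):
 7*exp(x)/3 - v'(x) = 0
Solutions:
 v(x) = C1 + 7*exp(x)/3


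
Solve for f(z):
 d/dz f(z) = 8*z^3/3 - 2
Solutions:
 f(z) = C1 + 2*z^4/3 - 2*z


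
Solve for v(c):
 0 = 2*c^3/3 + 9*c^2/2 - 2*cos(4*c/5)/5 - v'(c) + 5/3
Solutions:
 v(c) = C1 + c^4/6 + 3*c^3/2 + 5*c/3 - sin(4*c/5)/2


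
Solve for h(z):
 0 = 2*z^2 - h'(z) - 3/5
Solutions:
 h(z) = C1 + 2*z^3/3 - 3*z/5


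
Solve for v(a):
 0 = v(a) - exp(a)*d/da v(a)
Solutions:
 v(a) = C1*exp(-exp(-a))


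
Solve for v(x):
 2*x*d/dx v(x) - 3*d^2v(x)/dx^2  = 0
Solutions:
 v(x) = C1 + C2*erfi(sqrt(3)*x/3)


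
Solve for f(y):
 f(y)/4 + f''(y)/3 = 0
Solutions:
 f(y) = C1*sin(sqrt(3)*y/2) + C2*cos(sqrt(3)*y/2)


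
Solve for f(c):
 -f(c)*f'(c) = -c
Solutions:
 f(c) = -sqrt(C1 + c^2)
 f(c) = sqrt(C1 + c^2)


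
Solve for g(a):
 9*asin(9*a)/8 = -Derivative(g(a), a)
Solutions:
 g(a) = C1 - 9*a*asin(9*a)/8 - sqrt(1 - 81*a^2)/8


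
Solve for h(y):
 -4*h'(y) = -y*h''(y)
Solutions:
 h(y) = C1 + C2*y^5


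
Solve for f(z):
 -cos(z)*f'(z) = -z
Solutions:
 f(z) = C1 + Integral(z/cos(z), z)


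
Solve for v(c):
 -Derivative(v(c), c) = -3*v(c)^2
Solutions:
 v(c) = -1/(C1 + 3*c)


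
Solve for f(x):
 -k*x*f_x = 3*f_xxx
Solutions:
 f(x) = C1 + Integral(C2*airyai(3^(2/3)*x*(-k)^(1/3)/3) + C3*airybi(3^(2/3)*x*(-k)^(1/3)/3), x)


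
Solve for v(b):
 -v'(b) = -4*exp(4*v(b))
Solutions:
 v(b) = log(-(-1/(C1 + 16*b))^(1/4))
 v(b) = log(-1/(C1 + 16*b))/4
 v(b) = log(-I*(-1/(C1 + 16*b))^(1/4))
 v(b) = log(I*(-1/(C1 + 16*b))^(1/4))


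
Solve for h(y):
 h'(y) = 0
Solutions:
 h(y) = C1


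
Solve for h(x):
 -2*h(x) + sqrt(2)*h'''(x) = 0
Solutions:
 h(x) = C3*exp(2^(1/6)*x) + (C1*sin(2^(1/6)*sqrt(3)*x/2) + C2*cos(2^(1/6)*sqrt(3)*x/2))*exp(-2^(1/6)*x/2)


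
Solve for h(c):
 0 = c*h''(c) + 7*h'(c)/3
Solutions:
 h(c) = C1 + C2/c^(4/3)


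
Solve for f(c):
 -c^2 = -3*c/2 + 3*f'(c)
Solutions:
 f(c) = C1 - c^3/9 + c^2/4


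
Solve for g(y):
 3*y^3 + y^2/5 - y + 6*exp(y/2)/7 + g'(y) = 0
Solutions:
 g(y) = C1 - 3*y^4/4 - y^3/15 + y^2/2 - 12*exp(y/2)/7


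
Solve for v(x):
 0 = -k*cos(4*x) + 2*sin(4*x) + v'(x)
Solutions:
 v(x) = C1 + k*sin(4*x)/4 + cos(4*x)/2


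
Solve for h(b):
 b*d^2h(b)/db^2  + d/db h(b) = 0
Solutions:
 h(b) = C1 + C2*log(b)


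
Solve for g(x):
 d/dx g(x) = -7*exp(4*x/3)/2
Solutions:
 g(x) = C1 - 21*exp(4*x/3)/8


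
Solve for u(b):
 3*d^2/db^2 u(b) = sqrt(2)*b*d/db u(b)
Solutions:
 u(b) = C1 + C2*erfi(2^(3/4)*sqrt(3)*b/6)


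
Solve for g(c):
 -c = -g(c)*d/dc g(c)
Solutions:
 g(c) = -sqrt(C1 + c^2)
 g(c) = sqrt(C1 + c^2)


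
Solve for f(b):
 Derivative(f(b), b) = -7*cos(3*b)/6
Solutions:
 f(b) = C1 - 7*sin(3*b)/18


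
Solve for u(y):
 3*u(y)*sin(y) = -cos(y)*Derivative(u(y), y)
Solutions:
 u(y) = C1*cos(y)^3


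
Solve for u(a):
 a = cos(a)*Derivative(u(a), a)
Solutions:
 u(a) = C1 + Integral(a/cos(a), a)


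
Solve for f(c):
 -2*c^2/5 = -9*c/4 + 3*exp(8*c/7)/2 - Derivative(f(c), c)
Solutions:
 f(c) = C1 + 2*c^3/15 - 9*c^2/8 + 21*exp(8*c/7)/16


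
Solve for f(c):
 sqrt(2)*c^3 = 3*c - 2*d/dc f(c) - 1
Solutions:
 f(c) = C1 - sqrt(2)*c^4/8 + 3*c^2/4 - c/2


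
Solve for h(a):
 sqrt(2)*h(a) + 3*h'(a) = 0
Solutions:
 h(a) = C1*exp(-sqrt(2)*a/3)


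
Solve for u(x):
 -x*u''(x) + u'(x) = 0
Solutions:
 u(x) = C1 + C2*x^2


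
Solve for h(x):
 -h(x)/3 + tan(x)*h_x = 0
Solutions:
 h(x) = C1*sin(x)^(1/3)


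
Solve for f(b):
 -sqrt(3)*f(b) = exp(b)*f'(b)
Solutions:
 f(b) = C1*exp(sqrt(3)*exp(-b))


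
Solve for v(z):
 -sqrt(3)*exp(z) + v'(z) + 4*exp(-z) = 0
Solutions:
 v(z) = C1 + sqrt(3)*exp(z) + 4*exp(-z)


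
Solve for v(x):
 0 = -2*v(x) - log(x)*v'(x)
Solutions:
 v(x) = C1*exp(-2*li(x))


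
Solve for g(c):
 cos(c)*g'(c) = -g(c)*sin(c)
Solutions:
 g(c) = C1*cos(c)


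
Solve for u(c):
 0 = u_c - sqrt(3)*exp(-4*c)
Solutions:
 u(c) = C1 - sqrt(3)*exp(-4*c)/4


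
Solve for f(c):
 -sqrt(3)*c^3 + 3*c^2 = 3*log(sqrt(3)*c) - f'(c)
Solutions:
 f(c) = C1 + sqrt(3)*c^4/4 - c^3 + 3*c*log(c) - 3*c + 3*c*log(3)/2


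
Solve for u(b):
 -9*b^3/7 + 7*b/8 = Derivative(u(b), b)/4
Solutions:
 u(b) = C1 - 9*b^4/7 + 7*b^2/4


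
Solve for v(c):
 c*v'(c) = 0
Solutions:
 v(c) = C1


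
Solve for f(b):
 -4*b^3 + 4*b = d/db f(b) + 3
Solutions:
 f(b) = C1 - b^4 + 2*b^2 - 3*b


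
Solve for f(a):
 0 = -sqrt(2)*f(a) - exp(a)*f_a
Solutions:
 f(a) = C1*exp(sqrt(2)*exp(-a))


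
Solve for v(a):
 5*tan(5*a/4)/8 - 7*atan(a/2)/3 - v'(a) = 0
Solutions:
 v(a) = C1 - 7*a*atan(a/2)/3 + 7*log(a^2 + 4)/3 - log(cos(5*a/4))/2


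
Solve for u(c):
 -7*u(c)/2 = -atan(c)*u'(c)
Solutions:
 u(c) = C1*exp(7*Integral(1/atan(c), c)/2)


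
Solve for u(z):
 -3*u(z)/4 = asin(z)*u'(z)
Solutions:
 u(z) = C1*exp(-3*Integral(1/asin(z), z)/4)


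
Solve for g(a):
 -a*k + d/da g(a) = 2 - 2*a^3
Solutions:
 g(a) = C1 - a^4/2 + a^2*k/2 + 2*a


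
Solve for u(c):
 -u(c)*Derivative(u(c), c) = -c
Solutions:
 u(c) = -sqrt(C1 + c^2)
 u(c) = sqrt(C1 + c^2)


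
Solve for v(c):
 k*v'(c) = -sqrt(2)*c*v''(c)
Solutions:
 v(c) = C1 + c^(-sqrt(2)*re(k)/2 + 1)*(C2*sin(sqrt(2)*log(c)*Abs(im(k))/2) + C3*cos(sqrt(2)*log(c)*im(k)/2))


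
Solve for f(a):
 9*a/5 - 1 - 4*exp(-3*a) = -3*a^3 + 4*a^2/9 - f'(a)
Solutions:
 f(a) = C1 - 3*a^4/4 + 4*a^3/27 - 9*a^2/10 + a - 4*exp(-3*a)/3


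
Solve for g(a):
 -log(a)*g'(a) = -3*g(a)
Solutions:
 g(a) = C1*exp(3*li(a))


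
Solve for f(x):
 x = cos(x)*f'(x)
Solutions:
 f(x) = C1 + Integral(x/cos(x), x)


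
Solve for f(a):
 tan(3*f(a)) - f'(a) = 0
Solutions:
 f(a) = -asin(C1*exp(3*a))/3 + pi/3
 f(a) = asin(C1*exp(3*a))/3


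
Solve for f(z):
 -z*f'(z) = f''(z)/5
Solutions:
 f(z) = C1 + C2*erf(sqrt(10)*z/2)


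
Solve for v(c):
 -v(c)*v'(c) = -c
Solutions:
 v(c) = -sqrt(C1 + c^2)
 v(c) = sqrt(C1 + c^2)


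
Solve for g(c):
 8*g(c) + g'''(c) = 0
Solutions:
 g(c) = C3*exp(-2*c) + (C1*sin(sqrt(3)*c) + C2*cos(sqrt(3)*c))*exp(c)


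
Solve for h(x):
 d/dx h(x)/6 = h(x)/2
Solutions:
 h(x) = C1*exp(3*x)


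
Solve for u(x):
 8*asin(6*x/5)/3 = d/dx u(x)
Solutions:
 u(x) = C1 + 8*x*asin(6*x/5)/3 + 4*sqrt(25 - 36*x^2)/9


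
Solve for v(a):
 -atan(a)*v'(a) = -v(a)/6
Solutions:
 v(a) = C1*exp(Integral(1/atan(a), a)/6)


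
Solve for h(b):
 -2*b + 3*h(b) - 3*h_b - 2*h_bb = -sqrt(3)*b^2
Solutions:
 h(b) = C1*exp(b*(-3 + sqrt(33))/4) + C2*exp(-b*(3 + sqrt(33))/4) - sqrt(3)*b^2/3 - 2*sqrt(3)*b/3 + 2*b/3 - 10*sqrt(3)/9 + 2/3


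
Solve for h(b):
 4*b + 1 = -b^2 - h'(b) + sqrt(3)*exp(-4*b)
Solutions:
 h(b) = C1 - b^3/3 - 2*b^2 - b - sqrt(3)*exp(-4*b)/4


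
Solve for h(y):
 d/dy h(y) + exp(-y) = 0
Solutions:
 h(y) = C1 + exp(-y)


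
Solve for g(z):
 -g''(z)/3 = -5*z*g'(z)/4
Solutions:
 g(z) = C1 + C2*erfi(sqrt(30)*z/4)


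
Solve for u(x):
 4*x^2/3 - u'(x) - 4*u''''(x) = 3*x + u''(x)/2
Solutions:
 u(x) = C1 + C2*exp(-6^(1/3)*x*(-(36 + sqrt(1302))^(1/3) + 6^(1/3)/(36 + sqrt(1302))^(1/3))/24)*sin(2^(1/3)*3^(1/6)*x*(3*2^(1/3)/(36 + sqrt(1302))^(1/3) + 3^(2/3)*(36 + sqrt(1302))^(1/3))/24) + C3*exp(-6^(1/3)*x*(-(36 + sqrt(1302))^(1/3) + 6^(1/3)/(36 + sqrt(1302))^(1/3))/24)*cos(2^(1/3)*3^(1/6)*x*(3*2^(1/3)/(36 + sqrt(1302))^(1/3) + 3^(2/3)*(36 + sqrt(1302))^(1/3))/24) + C4*exp(6^(1/3)*x*(-(36 + sqrt(1302))^(1/3) + 6^(1/3)/(36 + sqrt(1302))^(1/3))/12) + 4*x^3/9 - 13*x^2/6 + 13*x/6


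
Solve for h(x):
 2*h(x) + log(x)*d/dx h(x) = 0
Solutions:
 h(x) = C1*exp(-2*li(x))


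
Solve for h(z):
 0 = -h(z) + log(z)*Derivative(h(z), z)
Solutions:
 h(z) = C1*exp(li(z))


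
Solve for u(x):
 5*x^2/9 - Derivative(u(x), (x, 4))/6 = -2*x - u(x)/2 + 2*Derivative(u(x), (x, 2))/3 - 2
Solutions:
 u(x) = C1*exp(-x*sqrt(-2 + sqrt(7))) + C2*exp(x*sqrt(-2 + sqrt(7))) + C3*sin(x*sqrt(2 + sqrt(7))) + C4*cos(x*sqrt(2 + sqrt(7))) - 10*x^2/9 - 4*x - 188/27


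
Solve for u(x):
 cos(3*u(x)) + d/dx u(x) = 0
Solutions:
 u(x) = -asin((C1 + exp(6*x))/(C1 - exp(6*x)))/3 + pi/3
 u(x) = asin((C1 + exp(6*x))/(C1 - exp(6*x)))/3


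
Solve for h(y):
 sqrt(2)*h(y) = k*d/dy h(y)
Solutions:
 h(y) = C1*exp(sqrt(2)*y/k)


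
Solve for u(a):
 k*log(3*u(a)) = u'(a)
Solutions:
 Integral(1/(log(_y) + log(3)), (_y, u(a))) = C1 + a*k


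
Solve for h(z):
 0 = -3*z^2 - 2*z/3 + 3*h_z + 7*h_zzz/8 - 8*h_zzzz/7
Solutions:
 h(z) = C1 + C2*exp(z*(-7^(1/3)*(1152*sqrt(1360718) + 1343911)^(1/3) - 343*7^(2/3)/(1152*sqrt(1360718) + 1343911)^(1/3) + 98)/384)*sin(sqrt(3)*7^(1/3)*z*(-(1152*sqrt(1360718) + 1343911)^(1/3) + 343*7^(1/3)/(1152*sqrt(1360718) + 1343911)^(1/3))/384) + C3*exp(z*(-7^(1/3)*(1152*sqrt(1360718) + 1343911)^(1/3) - 343*7^(2/3)/(1152*sqrt(1360718) + 1343911)^(1/3) + 98)/384)*cos(sqrt(3)*7^(1/3)*z*(-(1152*sqrt(1360718) + 1343911)^(1/3) + 343*7^(1/3)/(1152*sqrt(1360718) + 1343911)^(1/3))/384) + C4*exp(z*(343*7^(2/3)/(1152*sqrt(1360718) + 1343911)^(1/3) + 49 + 7^(1/3)*(1152*sqrt(1360718) + 1343911)^(1/3))/192) + z^3/3 + z^2/9 - 7*z/12


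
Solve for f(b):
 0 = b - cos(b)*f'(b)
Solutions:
 f(b) = C1 + Integral(b/cos(b), b)


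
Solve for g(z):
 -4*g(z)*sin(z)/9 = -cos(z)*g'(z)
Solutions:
 g(z) = C1/cos(z)^(4/9)


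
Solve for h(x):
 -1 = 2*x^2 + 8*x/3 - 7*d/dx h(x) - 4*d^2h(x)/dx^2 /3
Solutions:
 h(x) = C1 + C2*exp(-21*x/4) + 2*x^3/21 + 20*x^2/147 + 281*x/3087


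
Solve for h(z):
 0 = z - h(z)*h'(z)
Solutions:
 h(z) = -sqrt(C1 + z^2)
 h(z) = sqrt(C1 + z^2)


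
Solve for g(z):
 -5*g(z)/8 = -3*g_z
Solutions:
 g(z) = C1*exp(5*z/24)


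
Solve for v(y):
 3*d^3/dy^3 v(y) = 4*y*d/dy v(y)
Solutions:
 v(y) = C1 + Integral(C2*airyai(6^(2/3)*y/3) + C3*airybi(6^(2/3)*y/3), y)


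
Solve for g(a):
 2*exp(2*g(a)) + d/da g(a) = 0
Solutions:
 g(a) = log(-sqrt(-1/(C1 - 2*a))) - log(2)/2
 g(a) = log(-1/(C1 - 2*a))/2 - log(2)/2


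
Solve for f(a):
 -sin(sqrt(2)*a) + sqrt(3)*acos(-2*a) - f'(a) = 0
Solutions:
 f(a) = C1 + sqrt(3)*(a*acos(-2*a) + sqrt(1 - 4*a^2)/2) + sqrt(2)*cos(sqrt(2)*a)/2


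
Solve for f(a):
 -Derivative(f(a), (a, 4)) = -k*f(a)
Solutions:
 f(a) = C1*exp(-a*k^(1/4)) + C2*exp(a*k^(1/4)) + C3*exp(-I*a*k^(1/4)) + C4*exp(I*a*k^(1/4))


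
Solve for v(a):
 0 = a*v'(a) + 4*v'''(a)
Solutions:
 v(a) = C1 + Integral(C2*airyai(-2^(1/3)*a/2) + C3*airybi(-2^(1/3)*a/2), a)


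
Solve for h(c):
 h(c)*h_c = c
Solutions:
 h(c) = -sqrt(C1 + c^2)
 h(c) = sqrt(C1 + c^2)


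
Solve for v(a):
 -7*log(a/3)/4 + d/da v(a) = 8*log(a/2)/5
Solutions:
 v(a) = C1 + 67*a*log(a)/20 - 67*a/20 - 7*a*log(3)/4 - 8*a*log(2)/5


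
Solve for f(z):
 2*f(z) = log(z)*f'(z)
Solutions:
 f(z) = C1*exp(2*li(z))


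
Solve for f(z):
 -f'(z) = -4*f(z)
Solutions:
 f(z) = C1*exp(4*z)


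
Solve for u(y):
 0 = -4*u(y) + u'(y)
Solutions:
 u(y) = C1*exp(4*y)


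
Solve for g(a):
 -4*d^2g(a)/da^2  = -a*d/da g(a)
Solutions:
 g(a) = C1 + C2*erfi(sqrt(2)*a/4)


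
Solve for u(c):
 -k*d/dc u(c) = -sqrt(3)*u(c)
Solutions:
 u(c) = C1*exp(sqrt(3)*c/k)


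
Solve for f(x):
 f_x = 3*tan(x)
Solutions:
 f(x) = C1 - 3*log(cos(x))


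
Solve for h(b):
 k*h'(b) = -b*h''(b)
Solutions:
 h(b) = C1 + b^(1 - re(k))*(C2*sin(log(b)*Abs(im(k))) + C3*cos(log(b)*im(k)))


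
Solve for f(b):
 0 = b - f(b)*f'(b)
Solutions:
 f(b) = -sqrt(C1 + b^2)
 f(b) = sqrt(C1 + b^2)


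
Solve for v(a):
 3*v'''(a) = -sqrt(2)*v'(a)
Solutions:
 v(a) = C1 + C2*sin(2^(1/4)*sqrt(3)*a/3) + C3*cos(2^(1/4)*sqrt(3)*a/3)


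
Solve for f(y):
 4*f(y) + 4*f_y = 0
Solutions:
 f(y) = C1*exp(-y)


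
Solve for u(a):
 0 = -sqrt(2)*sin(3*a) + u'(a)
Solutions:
 u(a) = C1 - sqrt(2)*cos(3*a)/3


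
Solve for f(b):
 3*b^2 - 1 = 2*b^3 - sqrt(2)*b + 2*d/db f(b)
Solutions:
 f(b) = C1 - b^4/4 + b^3/2 + sqrt(2)*b^2/4 - b/2


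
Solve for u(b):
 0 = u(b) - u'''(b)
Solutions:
 u(b) = C3*exp(b) + (C1*sin(sqrt(3)*b/2) + C2*cos(sqrt(3)*b/2))*exp(-b/2)


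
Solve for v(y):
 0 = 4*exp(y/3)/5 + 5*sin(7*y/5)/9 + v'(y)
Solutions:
 v(y) = C1 - 12*exp(y/3)/5 + 25*cos(7*y/5)/63


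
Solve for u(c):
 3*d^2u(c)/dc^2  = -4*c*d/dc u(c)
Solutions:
 u(c) = C1 + C2*erf(sqrt(6)*c/3)


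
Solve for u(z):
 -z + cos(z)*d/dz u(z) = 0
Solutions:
 u(z) = C1 + Integral(z/cos(z), z)


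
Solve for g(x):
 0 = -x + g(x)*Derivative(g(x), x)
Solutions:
 g(x) = -sqrt(C1 + x^2)
 g(x) = sqrt(C1 + x^2)


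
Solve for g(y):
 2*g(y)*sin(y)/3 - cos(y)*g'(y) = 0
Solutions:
 g(y) = C1/cos(y)^(2/3)


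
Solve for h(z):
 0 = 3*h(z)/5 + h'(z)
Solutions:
 h(z) = C1*exp(-3*z/5)


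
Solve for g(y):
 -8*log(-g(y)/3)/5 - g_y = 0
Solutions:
 5*Integral(1/(log(-_y) - log(3)), (_y, g(y)))/8 = C1 - y


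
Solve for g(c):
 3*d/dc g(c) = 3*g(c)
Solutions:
 g(c) = C1*exp(c)


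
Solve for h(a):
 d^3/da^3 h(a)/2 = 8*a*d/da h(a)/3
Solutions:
 h(a) = C1 + Integral(C2*airyai(2*2^(1/3)*3^(2/3)*a/3) + C3*airybi(2*2^(1/3)*3^(2/3)*a/3), a)


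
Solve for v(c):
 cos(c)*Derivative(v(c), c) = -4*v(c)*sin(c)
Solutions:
 v(c) = C1*cos(c)^4


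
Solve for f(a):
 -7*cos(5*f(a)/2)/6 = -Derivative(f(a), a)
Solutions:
 -7*a/6 - log(sin(5*f(a)/2) - 1)/5 + log(sin(5*f(a)/2) + 1)/5 = C1


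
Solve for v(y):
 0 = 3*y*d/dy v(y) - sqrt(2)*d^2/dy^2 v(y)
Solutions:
 v(y) = C1 + C2*erfi(2^(1/4)*sqrt(3)*y/2)


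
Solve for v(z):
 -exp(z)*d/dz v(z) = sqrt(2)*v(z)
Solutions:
 v(z) = C1*exp(sqrt(2)*exp(-z))


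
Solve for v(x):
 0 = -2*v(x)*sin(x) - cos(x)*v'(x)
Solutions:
 v(x) = C1*cos(x)^2


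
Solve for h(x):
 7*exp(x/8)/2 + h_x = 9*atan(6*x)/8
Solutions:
 h(x) = C1 + 9*x*atan(6*x)/8 - 28*exp(x/8) - 3*log(36*x^2 + 1)/32


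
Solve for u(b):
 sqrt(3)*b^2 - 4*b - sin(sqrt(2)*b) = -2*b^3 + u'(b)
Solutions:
 u(b) = C1 + b^4/2 + sqrt(3)*b^3/3 - 2*b^2 + sqrt(2)*cos(sqrt(2)*b)/2


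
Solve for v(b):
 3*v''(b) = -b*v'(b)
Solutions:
 v(b) = C1 + C2*erf(sqrt(6)*b/6)


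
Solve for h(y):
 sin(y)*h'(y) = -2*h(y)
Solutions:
 h(y) = C1*(cos(y) + 1)/(cos(y) - 1)


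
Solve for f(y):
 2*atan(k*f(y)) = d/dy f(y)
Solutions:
 Integral(1/atan(_y*k), (_y, f(y))) = C1 + 2*y


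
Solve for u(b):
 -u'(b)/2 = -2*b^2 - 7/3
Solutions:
 u(b) = C1 + 4*b^3/3 + 14*b/3


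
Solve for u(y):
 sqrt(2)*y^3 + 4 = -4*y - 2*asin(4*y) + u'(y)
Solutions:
 u(y) = C1 + sqrt(2)*y^4/4 + 2*y^2 + 2*y*asin(4*y) + 4*y + sqrt(1 - 16*y^2)/2


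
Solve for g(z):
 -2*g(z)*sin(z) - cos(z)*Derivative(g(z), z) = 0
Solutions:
 g(z) = C1*cos(z)^2


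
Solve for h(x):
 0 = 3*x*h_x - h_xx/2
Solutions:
 h(x) = C1 + C2*erfi(sqrt(3)*x)


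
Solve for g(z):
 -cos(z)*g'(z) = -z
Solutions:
 g(z) = C1 + Integral(z/cos(z), z)


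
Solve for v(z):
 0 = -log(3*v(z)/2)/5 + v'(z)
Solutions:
 5*Integral(1/(-log(_y) - log(3) + log(2)), (_y, v(z))) = C1 - z


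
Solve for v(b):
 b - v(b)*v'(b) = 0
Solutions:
 v(b) = -sqrt(C1 + b^2)
 v(b) = sqrt(C1 + b^2)


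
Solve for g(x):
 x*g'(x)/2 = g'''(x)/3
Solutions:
 g(x) = C1 + Integral(C2*airyai(2^(2/3)*3^(1/3)*x/2) + C3*airybi(2^(2/3)*3^(1/3)*x/2), x)


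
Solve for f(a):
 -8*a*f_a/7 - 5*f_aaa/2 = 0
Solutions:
 f(a) = C1 + Integral(C2*airyai(-2*2^(1/3)*35^(2/3)*a/35) + C3*airybi(-2*2^(1/3)*35^(2/3)*a/35), a)


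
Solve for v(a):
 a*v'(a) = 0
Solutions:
 v(a) = C1


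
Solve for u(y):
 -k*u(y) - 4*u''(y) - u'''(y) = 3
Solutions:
 u(y) = C1*exp(-y*((27*k/2 + sqrt((27*k + 128)^2 - 16384)/2 + 64)^(1/3) + 4 + 16/(27*k/2 + sqrt((27*k + 128)^2 - 16384)/2 + 64)^(1/3))/3) + C2*exp(y*((27*k/2 + sqrt((27*k + 128)^2 - 16384)/2 + 64)^(1/3) - sqrt(3)*I*(27*k/2 + sqrt((27*k + 128)^2 - 16384)/2 + 64)^(1/3) - 8 - 64/((-1 + sqrt(3)*I)*(27*k/2 + sqrt((27*k + 128)^2 - 16384)/2 + 64)^(1/3)))/6) + C3*exp(y*((27*k/2 + sqrt((27*k + 128)^2 - 16384)/2 + 64)^(1/3) + sqrt(3)*I*(27*k/2 + sqrt((27*k + 128)^2 - 16384)/2 + 64)^(1/3) - 8 + 64/((1 + sqrt(3)*I)*(27*k/2 + sqrt((27*k + 128)^2 - 16384)/2 + 64)^(1/3)))/6) - 3/k


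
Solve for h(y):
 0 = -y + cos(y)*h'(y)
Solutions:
 h(y) = C1 + Integral(y/cos(y), y)


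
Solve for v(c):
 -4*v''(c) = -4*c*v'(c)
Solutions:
 v(c) = C1 + C2*erfi(sqrt(2)*c/2)


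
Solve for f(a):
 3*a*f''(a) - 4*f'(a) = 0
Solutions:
 f(a) = C1 + C2*a^(7/3)


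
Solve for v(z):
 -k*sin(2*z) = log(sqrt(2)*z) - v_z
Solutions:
 v(z) = C1 - k*cos(2*z)/2 + z*log(z) - z + z*log(2)/2


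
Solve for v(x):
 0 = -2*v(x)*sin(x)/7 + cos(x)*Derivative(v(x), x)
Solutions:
 v(x) = C1/cos(x)^(2/7)


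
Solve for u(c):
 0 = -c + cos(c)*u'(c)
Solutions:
 u(c) = C1 + Integral(c/cos(c), c)


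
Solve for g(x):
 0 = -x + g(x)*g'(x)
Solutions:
 g(x) = -sqrt(C1 + x^2)
 g(x) = sqrt(C1 + x^2)


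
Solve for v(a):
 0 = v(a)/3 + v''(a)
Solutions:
 v(a) = C1*sin(sqrt(3)*a/3) + C2*cos(sqrt(3)*a/3)


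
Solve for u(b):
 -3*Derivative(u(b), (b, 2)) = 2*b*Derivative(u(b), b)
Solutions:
 u(b) = C1 + C2*erf(sqrt(3)*b/3)


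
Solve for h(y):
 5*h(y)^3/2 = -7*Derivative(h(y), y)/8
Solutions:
 h(y) = -sqrt(14)*sqrt(-1/(C1 - 20*y))/2
 h(y) = sqrt(14)*sqrt(-1/(C1 - 20*y))/2


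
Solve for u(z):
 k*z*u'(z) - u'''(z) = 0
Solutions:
 u(z) = C1 + Integral(C2*airyai(k^(1/3)*z) + C3*airybi(k^(1/3)*z), z)


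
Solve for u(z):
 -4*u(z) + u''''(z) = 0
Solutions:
 u(z) = C1*exp(-sqrt(2)*z) + C2*exp(sqrt(2)*z) + C3*sin(sqrt(2)*z) + C4*cos(sqrt(2)*z)


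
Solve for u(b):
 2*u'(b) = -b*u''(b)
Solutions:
 u(b) = C1 + C2/b


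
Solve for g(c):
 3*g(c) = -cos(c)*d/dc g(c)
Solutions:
 g(c) = C1*(sin(c) - 1)^(3/2)/(sin(c) + 1)^(3/2)


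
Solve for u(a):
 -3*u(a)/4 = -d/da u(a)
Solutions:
 u(a) = C1*exp(3*a/4)


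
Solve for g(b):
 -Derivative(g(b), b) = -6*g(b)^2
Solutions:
 g(b) = -1/(C1 + 6*b)


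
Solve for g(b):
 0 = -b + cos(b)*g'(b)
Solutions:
 g(b) = C1 + Integral(b/cos(b), b)


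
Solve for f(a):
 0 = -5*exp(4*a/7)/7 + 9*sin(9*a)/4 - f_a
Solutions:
 f(a) = C1 - 5*exp(4*a/7)/4 - cos(9*a)/4


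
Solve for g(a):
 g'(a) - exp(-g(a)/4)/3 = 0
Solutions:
 g(a) = 4*log(C1 + a/12)


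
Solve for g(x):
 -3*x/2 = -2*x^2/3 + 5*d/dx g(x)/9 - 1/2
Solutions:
 g(x) = C1 + 2*x^3/5 - 27*x^2/20 + 9*x/10


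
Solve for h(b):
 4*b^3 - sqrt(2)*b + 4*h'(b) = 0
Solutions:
 h(b) = C1 - b^4/4 + sqrt(2)*b^2/8


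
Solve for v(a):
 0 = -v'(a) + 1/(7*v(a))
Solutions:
 v(a) = -sqrt(C1 + 14*a)/7
 v(a) = sqrt(C1 + 14*a)/7


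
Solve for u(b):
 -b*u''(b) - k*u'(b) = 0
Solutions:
 u(b) = C1 + b^(1 - re(k))*(C2*sin(log(b)*Abs(im(k))) + C3*cos(log(b)*im(k)))


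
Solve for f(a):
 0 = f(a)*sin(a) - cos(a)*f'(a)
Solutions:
 f(a) = C1/cos(a)


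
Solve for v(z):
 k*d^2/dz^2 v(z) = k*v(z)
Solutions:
 v(z) = C1*exp(-z) + C2*exp(z)


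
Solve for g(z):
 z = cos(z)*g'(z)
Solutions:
 g(z) = C1 + Integral(z/cos(z), z)


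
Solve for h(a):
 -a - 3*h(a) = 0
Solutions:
 h(a) = -a/3


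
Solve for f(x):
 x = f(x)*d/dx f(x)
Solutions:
 f(x) = -sqrt(C1 + x^2)
 f(x) = sqrt(C1 + x^2)


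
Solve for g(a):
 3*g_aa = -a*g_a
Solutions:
 g(a) = C1 + C2*erf(sqrt(6)*a/6)


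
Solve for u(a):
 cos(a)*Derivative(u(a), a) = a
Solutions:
 u(a) = C1 + Integral(a/cos(a), a)


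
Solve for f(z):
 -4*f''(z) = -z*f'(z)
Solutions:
 f(z) = C1 + C2*erfi(sqrt(2)*z/4)


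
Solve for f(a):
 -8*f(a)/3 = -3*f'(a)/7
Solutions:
 f(a) = C1*exp(56*a/9)


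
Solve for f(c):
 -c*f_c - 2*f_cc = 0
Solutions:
 f(c) = C1 + C2*erf(c/2)


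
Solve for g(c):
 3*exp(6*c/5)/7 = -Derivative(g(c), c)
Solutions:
 g(c) = C1 - 5*exp(6*c/5)/14


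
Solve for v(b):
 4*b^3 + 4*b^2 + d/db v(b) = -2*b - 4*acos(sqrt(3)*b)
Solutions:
 v(b) = C1 - b^4 - 4*b^3/3 - b^2 - 4*b*acos(sqrt(3)*b) + 4*sqrt(3)*sqrt(1 - 3*b^2)/3


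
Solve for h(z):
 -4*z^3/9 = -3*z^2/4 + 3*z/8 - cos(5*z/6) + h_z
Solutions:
 h(z) = C1 - z^4/9 + z^3/4 - 3*z^2/16 + 6*sin(5*z/6)/5


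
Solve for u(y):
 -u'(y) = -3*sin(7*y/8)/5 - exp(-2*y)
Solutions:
 u(y) = C1 - 24*cos(7*y/8)/35 - exp(-2*y)/2


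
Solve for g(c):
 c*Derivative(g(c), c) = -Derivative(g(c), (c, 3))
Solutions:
 g(c) = C1 + Integral(C2*airyai(-c) + C3*airybi(-c), c)


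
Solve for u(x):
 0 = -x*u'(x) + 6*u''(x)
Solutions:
 u(x) = C1 + C2*erfi(sqrt(3)*x/6)


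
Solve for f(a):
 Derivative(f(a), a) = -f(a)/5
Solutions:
 f(a) = C1*exp(-a/5)


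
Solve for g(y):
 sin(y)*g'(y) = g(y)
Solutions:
 g(y) = C1*sqrt(cos(y) - 1)/sqrt(cos(y) + 1)


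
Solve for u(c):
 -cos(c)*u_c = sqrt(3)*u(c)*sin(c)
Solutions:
 u(c) = C1*cos(c)^(sqrt(3))


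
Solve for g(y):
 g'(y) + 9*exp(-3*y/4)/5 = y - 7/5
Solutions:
 g(y) = C1 + y^2/2 - 7*y/5 + 12*exp(-3*y/4)/5


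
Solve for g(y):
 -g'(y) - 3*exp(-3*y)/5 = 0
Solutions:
 g(y) = C1 + exp(-3*y)/5


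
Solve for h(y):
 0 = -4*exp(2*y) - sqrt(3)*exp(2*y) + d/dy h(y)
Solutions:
 h(y) = C1 + sqrt(3)*exp(2*y)/2 + 2*exp(2*y)


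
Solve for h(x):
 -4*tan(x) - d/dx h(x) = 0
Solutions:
 h(x) = C1 + 4*log(cos(x))


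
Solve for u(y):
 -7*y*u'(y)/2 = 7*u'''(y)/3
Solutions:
 u(y) = C1 + Integral(C2*airyai(-2^(2/3)*3^(1/3)*y/2) + C3*airybi(-2^(2/3)*3^(1/3)*y/2), y)


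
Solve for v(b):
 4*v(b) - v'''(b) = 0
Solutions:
 v(b) = C3*exp(2^(2/3)*b) + (C1*sin(2^(2/3)*sqrt(3)*b/2) + C2*cos(2^(2/3)*sqrt(3)*b/2))*exp(-2^(2/3)*b/2)


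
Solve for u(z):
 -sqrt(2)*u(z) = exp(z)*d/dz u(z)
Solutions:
 u(z) = C1*exp(sqrt(2)*exp(-z))


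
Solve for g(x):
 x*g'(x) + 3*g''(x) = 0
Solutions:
 g(x) = C1 + C2*erf(sqrt(6)*x/6)


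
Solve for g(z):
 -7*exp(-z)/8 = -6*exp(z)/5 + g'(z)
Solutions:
 g(z) = C1 + 6*exp(z)/5 + 7*exp(-z)/8


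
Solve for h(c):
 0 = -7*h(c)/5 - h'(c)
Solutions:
 h(c) = C1*exp(-7*c/5)


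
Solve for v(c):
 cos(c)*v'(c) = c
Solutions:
 v(c) = C1 + Integral(c/cos(c), c)


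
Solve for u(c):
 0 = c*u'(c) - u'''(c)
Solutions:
 u(c) = C1 + Integral(C2*airyai(c) + C3*airybi(c), c)


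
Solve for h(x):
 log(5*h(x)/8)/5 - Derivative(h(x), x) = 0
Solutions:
 5*Integral(1/(-log(_y) - log(5) + 3*log(2)), (_y, h(x))) = C1 - x


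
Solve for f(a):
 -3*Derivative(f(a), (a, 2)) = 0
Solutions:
 f(a) = C1 + C2*a


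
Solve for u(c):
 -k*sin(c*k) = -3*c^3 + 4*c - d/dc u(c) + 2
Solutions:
 u(c) = C1 - 3*c^4/4 + 2*c^2 + 2*c - cos(c*k)


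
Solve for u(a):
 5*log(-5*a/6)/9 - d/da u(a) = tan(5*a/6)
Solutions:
 u(a) = C1 + 5*a*log(-a)/9 - 5*a*log(6)/9 - 5*a/9 + 5*a*log(5)/9 + 6*log(cos(5*a/6))/5


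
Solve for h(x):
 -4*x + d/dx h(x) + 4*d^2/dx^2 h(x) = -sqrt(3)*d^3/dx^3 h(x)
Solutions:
 h(x) = C1 + C2*exp(sqrt(3)*x*(-2 + sqrt(4 - sqrt(3)))/3) + C3*exp(-sqrt(3)*x*(sqrt(4 - sqrt(3)) + 2)/3) + 2*x^2 - 16*x


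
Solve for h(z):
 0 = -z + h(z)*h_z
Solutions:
 h(z) = -sqrt(C1 + z^2)
 h(z) = sqrt(C1 + z^2)


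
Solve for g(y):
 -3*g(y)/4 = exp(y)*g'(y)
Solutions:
 g(y) = C1*exp(3*exp(-y)/4)


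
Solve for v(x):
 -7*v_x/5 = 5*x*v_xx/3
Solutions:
 v(x) = C1 + C2*x^(4/25)


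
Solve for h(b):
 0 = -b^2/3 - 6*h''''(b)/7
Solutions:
 h(b) = C1 + C2*b + C3*b^2 + C4*b^3 - 7*b^6/6480


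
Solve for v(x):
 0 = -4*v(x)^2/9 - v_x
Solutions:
 v(x) = 9/(C1 + 4*x)


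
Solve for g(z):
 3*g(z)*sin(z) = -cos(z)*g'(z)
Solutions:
 g(z) = C1*cos(z)^3


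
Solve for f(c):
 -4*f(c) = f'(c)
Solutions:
 f(c) = C1*exp(-4*c)


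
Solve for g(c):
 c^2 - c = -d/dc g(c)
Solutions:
 g(c) = C1 - c^3/3 + c^2/2


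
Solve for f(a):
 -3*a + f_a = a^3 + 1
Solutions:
 f(a) = C1 + a^4/4 + 3*a^2/2 + a


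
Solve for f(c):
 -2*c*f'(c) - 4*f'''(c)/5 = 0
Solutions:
 f(c) = C1 + Integral(C2*airyai(-2^(2/3)*5^(1/3)*c/2) + C3*airybi(-2^(2/3)*5^(1/3)*c/2), c)


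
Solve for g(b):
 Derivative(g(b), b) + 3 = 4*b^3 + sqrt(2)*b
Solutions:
 g(b) = C1 + b^4 + sqrt(2)*b^2/2 - 3*b


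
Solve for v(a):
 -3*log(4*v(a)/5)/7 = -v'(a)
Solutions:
 -7*Integral(1/(log(_y) - log(5) + 2*log(2)), (_y, v(a)))/3 = C1 - a


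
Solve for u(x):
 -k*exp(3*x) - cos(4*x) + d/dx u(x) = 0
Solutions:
 u(x) = C1 + k*exp(3*x)/3 + sin(4*x)/4


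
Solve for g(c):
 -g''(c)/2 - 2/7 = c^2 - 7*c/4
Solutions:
 g(c) = C1 + C2*c - c^4/6 + 7*c^3/12 - 2*c^2/7


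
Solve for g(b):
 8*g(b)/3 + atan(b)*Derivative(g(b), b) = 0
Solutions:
 g(b) = C1*exp(-8*Integral(1/atan(b), b)/3)


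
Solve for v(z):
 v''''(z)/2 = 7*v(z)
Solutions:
 v(z) = C1*exp(-14^(1/4)*z) + C2*exp(14^(1/4)*z) + C3*sin(14^(1/4)*z) + C4*cos(14^(1/4)*z)


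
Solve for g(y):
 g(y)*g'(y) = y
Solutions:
 g(y) = -sqrt(C1 + y^2)
 g(y) = sqrt(C1 + y^2)


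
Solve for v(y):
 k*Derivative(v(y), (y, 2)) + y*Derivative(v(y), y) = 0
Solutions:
 v(y) = C1 + C2*sqrt(k)*erf(sqrt(2)*y*sqrt(1/k)/2)


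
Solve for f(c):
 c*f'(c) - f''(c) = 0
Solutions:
 f(c) = C1 + C2*erfi(sqrt(2)*c/2)


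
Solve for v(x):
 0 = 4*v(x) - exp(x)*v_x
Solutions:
 v(x) = C1*exp(-4*exp(-x))


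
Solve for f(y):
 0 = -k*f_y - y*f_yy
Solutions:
 f(y) = C1 + y^(1 - re(k))*(C2*sin(log(y)*Abs(im(k))) + C3*cos(log(y)*im(k)))


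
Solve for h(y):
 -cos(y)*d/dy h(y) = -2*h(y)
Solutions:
 h(y) = C1*(sin(y) + 1)/(sin(y) - 1)


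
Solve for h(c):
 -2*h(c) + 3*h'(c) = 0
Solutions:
 h(c) = C1*exp(2*c/3)


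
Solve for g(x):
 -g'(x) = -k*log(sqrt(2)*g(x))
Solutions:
 Integral(1/(2*log(_y) + log(2)), (_y, g(x))) = C1 + k*x/2


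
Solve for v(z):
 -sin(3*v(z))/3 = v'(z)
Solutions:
 v(z) = -acos((-C1 - exp(2*z))/(C1 - exp(2*z)))/3 + 2*pi/3
 v(z) = acos((-C1 - exp(2*z))/(C1 - exp(2*z)))/3


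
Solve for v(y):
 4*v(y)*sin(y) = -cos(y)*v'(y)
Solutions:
 v(y) = C1*cos(y)^4


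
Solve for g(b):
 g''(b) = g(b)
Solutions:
 g(b) = C1*exp(-b) + C2*exp(b)


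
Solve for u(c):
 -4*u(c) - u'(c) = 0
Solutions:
 u(c) = C1*exp(-4*c)


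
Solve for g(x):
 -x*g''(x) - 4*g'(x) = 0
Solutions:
 g(x) = C1 + C2/x^3


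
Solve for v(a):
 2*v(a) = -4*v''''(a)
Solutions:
 v(a) = (C1*sin(2^(1/4)*a/2) + C2*cos(2^(1/4)*a/2))*exp(-2^(1/4)*a/2) + (C3*sin(2^(1/4)*a/2) + C4*cos(2^(1/4)*a/2))*exp(2^(1/4)*a/2)


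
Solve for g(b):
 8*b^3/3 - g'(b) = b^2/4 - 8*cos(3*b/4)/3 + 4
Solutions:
 g(b) = C1 + 2*b^4/3 - b^3/12 - 4*b + 32*sin(3*b/4)/9


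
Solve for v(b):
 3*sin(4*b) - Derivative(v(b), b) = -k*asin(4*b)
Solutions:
 v(b) = C1 + k*(b*asin(4*b) + sqrt(1 - 16*b^2)/4) - 3*cos(4*b)/4
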